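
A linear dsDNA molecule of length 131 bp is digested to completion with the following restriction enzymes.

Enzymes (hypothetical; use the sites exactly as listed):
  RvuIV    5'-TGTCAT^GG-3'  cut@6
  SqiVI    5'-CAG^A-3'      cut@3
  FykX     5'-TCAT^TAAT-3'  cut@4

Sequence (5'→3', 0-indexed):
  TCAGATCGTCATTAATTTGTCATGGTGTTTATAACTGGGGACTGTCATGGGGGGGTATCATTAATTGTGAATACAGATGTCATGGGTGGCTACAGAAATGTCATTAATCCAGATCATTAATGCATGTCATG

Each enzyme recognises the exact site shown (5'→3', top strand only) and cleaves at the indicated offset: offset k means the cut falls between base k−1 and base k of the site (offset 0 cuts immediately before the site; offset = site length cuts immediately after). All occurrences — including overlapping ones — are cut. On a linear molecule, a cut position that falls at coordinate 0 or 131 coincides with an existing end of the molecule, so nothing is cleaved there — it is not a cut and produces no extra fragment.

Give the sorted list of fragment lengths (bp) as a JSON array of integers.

Scan for sites:
  RvuIV (TGTCATGG, off=6): starts [17, 42, 77] → cuts [23, 48, 83]
  SqiVI (CAGA, off=3): starts [1, 73, 92, 109] → cuts [4, 76, 95, 112]
  FykX (TCATTAAT, off=4): starts [8, 57, 100, 113] → cuts [12, 61, 104, 117]

All cut coordinates (distinct, sorted): [4, 12, 23, 48, 61, 76, 83, 95, 104, 112, 117]

Fragments:
  [0,4): 4 bp
  [4,12): 8 bp
  [12,23): 11 bp
  [23,48): 25 bp
  [48,61): 13 bp
  [61,76): 15 bp
  [76,83): 7 bp
  [83,95): 12 bp
  [95,104): 9 bp
  [104,112): 8 bp
  [112,117): 5 bp
  [117,131): 14 bp

[4,5,7,8,8,9,11,12,13,14,15,25]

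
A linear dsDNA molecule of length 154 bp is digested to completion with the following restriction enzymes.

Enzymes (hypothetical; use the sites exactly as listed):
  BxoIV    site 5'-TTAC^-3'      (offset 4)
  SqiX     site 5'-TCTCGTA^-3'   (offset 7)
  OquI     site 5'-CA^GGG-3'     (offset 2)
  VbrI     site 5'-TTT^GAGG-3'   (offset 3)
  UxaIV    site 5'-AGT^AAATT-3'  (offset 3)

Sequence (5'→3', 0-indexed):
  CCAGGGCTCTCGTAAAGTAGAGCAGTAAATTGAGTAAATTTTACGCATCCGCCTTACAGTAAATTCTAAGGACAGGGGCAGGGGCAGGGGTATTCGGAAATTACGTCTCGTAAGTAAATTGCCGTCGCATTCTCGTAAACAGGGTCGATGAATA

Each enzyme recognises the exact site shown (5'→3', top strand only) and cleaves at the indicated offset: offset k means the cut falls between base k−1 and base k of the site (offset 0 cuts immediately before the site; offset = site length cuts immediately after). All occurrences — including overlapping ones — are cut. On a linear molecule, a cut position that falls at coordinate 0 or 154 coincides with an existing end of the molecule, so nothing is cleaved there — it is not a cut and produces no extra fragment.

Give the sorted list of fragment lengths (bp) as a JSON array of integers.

[3,3,3,4,6,6,8,9,9,11,12,13,13,14,18,22]

Scan for sites:
  BxoIV (TTAC, off=4): starts [40, 53, 100] → cuts [44, 57, 104]
  SqiX (TCTCGTA, off=7): starts [7, 105, 130] → cuts [14, 112, 137]
  OquI (CAGGG, off=2): starts [1, 72, 78, 84, 139] → cuts [3, 74, 80, 86, 141]
  VbrI (TTTGAGG, off=3): no sites
  UxaIV (AGTAAATT, off=3): starts [23, 32, 57, 112] → cuts [26, 35, 60, 115]

Pooled cuts: [3, 14, 26, 35, 44, 57, 60, 74, 80, 86, 104, 112, 115, 137, 141]

Fragment lengths:
  [0,3): 3 bp
  [3,14): 11 bp
  [14,26): 12 bp
  [26,35): 9 bp
  [35,44): 9 bp
  [44,57): 13 bp
  [57,60): 3 bp
  [60,74): 14 bp
  [74,80): 6 bp
  [80,86): 6 bp
  [86,104): 18 bp
  [104,112): 8 bp
  [112,115): 3 bp
  [115,137): 22 bp
  [137,141): 4 bp
  [141,154): 13 bp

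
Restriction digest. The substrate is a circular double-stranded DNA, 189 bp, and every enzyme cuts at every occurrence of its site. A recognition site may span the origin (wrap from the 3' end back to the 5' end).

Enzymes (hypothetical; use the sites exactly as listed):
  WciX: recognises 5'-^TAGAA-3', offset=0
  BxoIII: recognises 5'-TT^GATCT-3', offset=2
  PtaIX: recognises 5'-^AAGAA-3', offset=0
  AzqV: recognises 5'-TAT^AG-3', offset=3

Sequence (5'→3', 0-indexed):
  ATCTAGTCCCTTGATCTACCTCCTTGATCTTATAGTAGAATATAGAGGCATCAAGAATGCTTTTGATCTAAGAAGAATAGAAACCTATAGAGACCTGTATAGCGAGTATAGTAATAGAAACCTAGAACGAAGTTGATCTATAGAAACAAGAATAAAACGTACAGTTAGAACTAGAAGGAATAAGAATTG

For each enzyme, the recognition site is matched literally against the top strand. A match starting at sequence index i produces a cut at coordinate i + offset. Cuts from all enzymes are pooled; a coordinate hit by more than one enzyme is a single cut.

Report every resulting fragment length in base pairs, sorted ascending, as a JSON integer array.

[1,2,3,5,5,5,6,6,6,7,8,8,8,9,9,10,11,12,12,12,13,13,18]

Scan for sites:
  WciX TAGAA/0: at [35, 77, 114, 122, 140, 165, 171] ⇒ [35, 77, 114, 122, 140, 165, 171]
  BxoIII TTGATCT/2: at [10, 23, 62, 132, 186] ⇒ [12, 25, 64, 134, 188]
  PtaIX AAGAA/0: at [52, 69, 72, 147, 181] ⇒ [52, 69, 72, 147, 181]
  AzqV TATAG/3: at [30, 40, 85, 97, 106, 138] ⇒ [33, 43, 88, 100, 109, 141]

Pooled cuts: [12, 25, 33, 35, 43, 52, 64, 69, 72, 77, 88, 100, 109, 114, 122, 134, 140, 141, 147, 165, 171, 181, 188]

Fragment lengths:
  12→25: 13 bp
  25→33: 8 bp
  33→35: 2 bp
  35→43: 8 bp
  43→52: 9 bp
  52→64: 12 bp
  64→69: 5 bp
  69→72: 3 bp
  72→77: 5 bp
  77→88: 11 bp
  88→100: 12 bp
  100→109: 9 bp
  109→114: 5 bp
  114→122: 8 bp
  122→134: 12 bp
  134→140: 6 bp
  140→141: 1 bp
  141→147: 6 bp
  147→165: 18 bp
  165→171: 6 bp
  171→181: 10 bp
  181→188: 7 bp
  188→12 (wrap): 189-188+12 = 13 bp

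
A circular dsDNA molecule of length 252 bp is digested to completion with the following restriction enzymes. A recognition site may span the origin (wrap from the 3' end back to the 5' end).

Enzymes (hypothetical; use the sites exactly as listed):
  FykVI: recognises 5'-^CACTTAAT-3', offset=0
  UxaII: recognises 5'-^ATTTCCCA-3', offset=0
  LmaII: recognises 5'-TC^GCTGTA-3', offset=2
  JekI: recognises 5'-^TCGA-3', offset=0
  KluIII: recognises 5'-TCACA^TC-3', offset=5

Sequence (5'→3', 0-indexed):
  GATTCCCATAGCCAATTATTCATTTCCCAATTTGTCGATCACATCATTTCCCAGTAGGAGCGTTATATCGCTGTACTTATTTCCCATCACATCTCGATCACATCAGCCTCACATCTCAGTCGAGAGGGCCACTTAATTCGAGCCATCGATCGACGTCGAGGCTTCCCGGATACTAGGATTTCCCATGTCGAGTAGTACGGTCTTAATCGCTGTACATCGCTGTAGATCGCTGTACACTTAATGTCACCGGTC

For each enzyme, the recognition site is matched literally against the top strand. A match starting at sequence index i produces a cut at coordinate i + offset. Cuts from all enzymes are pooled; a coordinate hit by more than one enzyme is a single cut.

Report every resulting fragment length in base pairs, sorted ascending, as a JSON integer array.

[2,2,4,6,6,6,8,8,9,9,9,10,10,10,10,11,13,13,16,21,22,23,24]

Scan for sites:
  FykVI CACTTAAT/0: at [129, 234] ⇒ [129, 234]
  UxaII ATTTCCCA/0: at [21, 45, 78, 177] ⇒ [21, 45, 78, 177]
  LmaII TCGCTGTA/2: at [67, 206, 216, 226] ⇒ [69, 208, 218, 228]
  JekI TCGA/0: at [34, 93, 119, 137, 145, 149, 155, 187, 250] ⇒ [34, 93, 119, 137, 145, 149, 155, 187, 250]
  KluIII TCACATC/5: at [38, 86, 97, 108] ⇒ [43, 91, 102, 113]

Pooled cuts: [21, 34, 43, 45, 69, 78, 91, 93, 102, 113, 119, 129, 137, 145, 149, 155, 177, 187, 208, 218, 228, 234, 250]

Fragments:
  21→34: 13 bp
  34→43: 9 bp
  43→45: 2 bp
  45→69: 24 bp
  69→78: 9 bp
  78→91: 13 bp
  91→93: 2 bp
  93→102: 9 bp
  102→113: 11 bp
  113→119: 6 bp
  119→129: 10 bp
  129→137: 8 bp
  137→145: 8 bp
  145→149: 4 bp
  149→155: 6 bp
  155→177: 22 bp
  177→187: 10 bp
  187→208: 21 bp
  208→218: 10 bp
  218→228: 10 bp
  228→234: 6 bp
  234→250: 16 bp
  250→21 (wrap): 252-250+21 = 23 bp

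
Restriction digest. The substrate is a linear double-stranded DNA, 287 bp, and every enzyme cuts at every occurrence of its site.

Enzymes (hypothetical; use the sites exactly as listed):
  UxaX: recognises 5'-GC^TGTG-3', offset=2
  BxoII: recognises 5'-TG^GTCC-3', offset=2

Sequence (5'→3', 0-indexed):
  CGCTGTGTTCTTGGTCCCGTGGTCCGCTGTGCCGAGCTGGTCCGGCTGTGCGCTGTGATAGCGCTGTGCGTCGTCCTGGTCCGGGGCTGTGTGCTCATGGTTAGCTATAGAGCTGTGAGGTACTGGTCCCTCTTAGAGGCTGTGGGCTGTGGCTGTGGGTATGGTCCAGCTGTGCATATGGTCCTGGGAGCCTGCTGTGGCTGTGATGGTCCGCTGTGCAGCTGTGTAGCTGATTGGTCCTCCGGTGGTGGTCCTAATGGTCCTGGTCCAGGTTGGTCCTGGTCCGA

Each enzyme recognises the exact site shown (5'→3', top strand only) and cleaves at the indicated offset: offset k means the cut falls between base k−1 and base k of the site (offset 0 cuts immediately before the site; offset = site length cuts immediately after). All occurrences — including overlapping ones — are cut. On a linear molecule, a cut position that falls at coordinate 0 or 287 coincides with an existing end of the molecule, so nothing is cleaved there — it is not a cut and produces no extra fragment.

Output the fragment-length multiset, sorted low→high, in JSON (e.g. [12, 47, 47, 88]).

[3,6,6,6,6,6,6,6,7,7,7,7,7,8,8,9,9,10,10,10,10,11,12,12,14,14,14,15,15,26]

Site scan:
  UxaX (GCTGTG, off=2): starts [1, 25, 44, 51, 62, 85, 111, 138, 145, 151, 168, 193, 199, 212, 220] → cuts [3, 27, 46, 53, 64, 87, 113, 140, 147, 153, 170, 195, 201, 214, 222]
  BxoII (TGGTCC, off=2): starts [11, 19, 37, 76, 123, 161, 178, 206, 234, 248, 257, 263, 273, 279] → cuts [13, 21, 39, 78, 125, 163, 180, 208, 236, 250, 259, 265, 275, 281]

All cut coordinates (distinct, sorted): [3, 13, 21, 27, 39, 46, 53, 64, 78, 87, 113, 125, 140, 147, 153, 163, 170, 180, 195, 201, 208, 214, 222, 236, 250, 259, 265, 275, 281]

Fragment lengths:
  [0,3): 3 bp
  [3,13): 10 bp
  [13,21): 8 bp
  [21,27): 6 bp
  [27,39): 12 bp
  [39,46): 7 bp
  [46,53): 7 bp
  [53,64): 11 bp
  [64,78): 14 bp
  [78,87): 9 bp
  [87,113): 26 bp
  [113,125): 12 bp
  [125,140): 15 bp
  [140,147): 7 bp
  [147,153): 6 bp
  [153,163): 10 bp
  [163,170): 7 bp
  [170,180): 10 bp
  [180,195): 15 bp
  [195,201): 6 bp
  [201,208): 7 bp
  [208,214): 6 bp
  [214,222): 8 bp
  [222,236): 14 bp
  [236,250): 14 bp
  [250,259): 9 bp
  [259,265): 6 bp
  [265,275): 10 bp
  [275,281): 6 bp
  [281,287): 6 bp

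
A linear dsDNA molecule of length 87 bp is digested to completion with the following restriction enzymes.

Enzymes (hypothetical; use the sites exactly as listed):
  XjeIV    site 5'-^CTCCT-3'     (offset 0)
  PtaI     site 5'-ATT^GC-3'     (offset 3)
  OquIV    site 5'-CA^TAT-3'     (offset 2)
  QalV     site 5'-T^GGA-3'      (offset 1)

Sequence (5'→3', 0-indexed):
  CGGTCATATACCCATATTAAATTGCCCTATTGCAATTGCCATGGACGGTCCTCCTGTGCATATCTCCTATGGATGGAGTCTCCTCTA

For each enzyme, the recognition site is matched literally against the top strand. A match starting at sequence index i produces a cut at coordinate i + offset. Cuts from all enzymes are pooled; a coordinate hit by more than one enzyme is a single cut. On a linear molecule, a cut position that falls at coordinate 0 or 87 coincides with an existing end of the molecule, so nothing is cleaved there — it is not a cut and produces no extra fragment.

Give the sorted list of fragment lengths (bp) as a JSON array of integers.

Site scan:
  XjeIV (CTCCT, off=0): starts [50, 63, 79] → cuts [50, 63, 79]
  PtaI (ATTGC, off=3): starts [20, 28, 34] → cuts [23, 31, 37]
  OquIV (CATAT, off=2): starts [4, 12, 58] → cuts [6, 14, 60]
  QalV (TGGA, off=1): starts [41, 69, 73] → cuts [42, 70, 74]

All cut coordinates (distinct, sorted): [6, 14, 23, 31, 37, 42, 50, 60, 63, 70, 74, 79]

Fragment lengths:
  [0,6): 6 bp
  [6,14): 8 bp
  [14,23): 9 bp
  [23,31): 8 bp
  [31,37): 6 bp
  [37,42): 5 bp
  [42,50): 8 bp
  [50,60): 10 bp
  [60,63): 3 bp
  [63,70): 7 bp
  [70,74): 4 bp
  [74,79): 5 bp
  [79,87): 8 bp

[3,4,5,5,6,6,7,8,8,8,8,9,10]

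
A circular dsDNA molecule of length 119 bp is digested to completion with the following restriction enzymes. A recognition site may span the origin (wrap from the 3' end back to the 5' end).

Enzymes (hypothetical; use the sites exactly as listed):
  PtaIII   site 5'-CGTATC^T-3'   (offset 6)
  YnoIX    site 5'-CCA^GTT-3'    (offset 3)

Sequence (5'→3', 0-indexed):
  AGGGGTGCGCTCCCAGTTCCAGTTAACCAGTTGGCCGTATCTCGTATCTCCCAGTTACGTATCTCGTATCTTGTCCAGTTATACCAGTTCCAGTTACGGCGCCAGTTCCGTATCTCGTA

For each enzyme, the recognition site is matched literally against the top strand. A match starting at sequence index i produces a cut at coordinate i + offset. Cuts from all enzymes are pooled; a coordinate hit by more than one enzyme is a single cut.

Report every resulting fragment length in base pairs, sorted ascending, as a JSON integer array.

[5,6,6,7,7,7,8,9,10,10,12,12,20]

Site scan:
  PtaIII (CGTATCT, off=6): starts [35, 42, 57, 64, 108] → cuts [41, 48, 63, 70, 114]
  YnoIX (CCAGTT, off=3): starts [12, 18, 26, 50, 74, 83, 89, 101] → cuts [15, 21, 29, 53, 77, 86, 92, 104]

Pooled cuts: [15, 21, 29, 41, 48, 53, 63, 70, 77, 86, 92, 104, 114]

Fragments:
  15→21: 6 bp
  21→29: 8 bp
  29→41: 12 bp
  41→48: 7 bp
  48→53: 5 bp
  53→63: 10 bp
  63→70: 7 bp
  70→77: 7 bp
  77→86: 9 bp
  86→92: 6 bp
  92→104: 12 bp
  104→114: 10 bp
  114→15 (wrap): 119-114+15 = 20 bp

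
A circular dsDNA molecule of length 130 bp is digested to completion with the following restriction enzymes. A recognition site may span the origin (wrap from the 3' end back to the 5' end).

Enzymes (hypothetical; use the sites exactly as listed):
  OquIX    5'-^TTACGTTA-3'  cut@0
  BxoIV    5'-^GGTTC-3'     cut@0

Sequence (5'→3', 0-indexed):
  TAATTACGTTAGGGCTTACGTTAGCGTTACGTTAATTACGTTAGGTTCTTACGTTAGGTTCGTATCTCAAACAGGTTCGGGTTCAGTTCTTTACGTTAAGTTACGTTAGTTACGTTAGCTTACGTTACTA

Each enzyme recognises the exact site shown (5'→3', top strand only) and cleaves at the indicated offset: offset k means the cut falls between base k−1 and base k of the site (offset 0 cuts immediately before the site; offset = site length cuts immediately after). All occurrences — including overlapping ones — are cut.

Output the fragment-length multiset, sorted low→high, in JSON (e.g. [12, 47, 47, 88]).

[5,6,8,8,9,9,10,10,11,11,12,14,17]

Scan for sites:
  OquIX (TTACGTTA, off=0): starts [3, 15, 26, 35, 48, 90, 100, 109, 119] → cuts [3, 15, 26, 35, 48, 90, 100, 109, 119]
  BxoIV (GGTTC, off=0): starts [43, 56, 73, 79] → cuts [43, 56, 73, 79]

Pooled cuts: [3, 15, 26, 35, 43, 48, 56, 73, 79, 90, 100, 109, 119]

Fragment lengths:
  3→15: 12 bp
  15→26: 11 bp
  26→35: 9 bp
  35→43: 8 bp
  43→48: 5 bp
  48→56: 8 bp
  56→73: 17 bp
  73→79: 6 bp
  79→90: 11 bp
  90→100: 10 bp
  100→109: 9 bp
  109→119: 10 bp
  119→3 (wrap): 130-119+3 = 14 bp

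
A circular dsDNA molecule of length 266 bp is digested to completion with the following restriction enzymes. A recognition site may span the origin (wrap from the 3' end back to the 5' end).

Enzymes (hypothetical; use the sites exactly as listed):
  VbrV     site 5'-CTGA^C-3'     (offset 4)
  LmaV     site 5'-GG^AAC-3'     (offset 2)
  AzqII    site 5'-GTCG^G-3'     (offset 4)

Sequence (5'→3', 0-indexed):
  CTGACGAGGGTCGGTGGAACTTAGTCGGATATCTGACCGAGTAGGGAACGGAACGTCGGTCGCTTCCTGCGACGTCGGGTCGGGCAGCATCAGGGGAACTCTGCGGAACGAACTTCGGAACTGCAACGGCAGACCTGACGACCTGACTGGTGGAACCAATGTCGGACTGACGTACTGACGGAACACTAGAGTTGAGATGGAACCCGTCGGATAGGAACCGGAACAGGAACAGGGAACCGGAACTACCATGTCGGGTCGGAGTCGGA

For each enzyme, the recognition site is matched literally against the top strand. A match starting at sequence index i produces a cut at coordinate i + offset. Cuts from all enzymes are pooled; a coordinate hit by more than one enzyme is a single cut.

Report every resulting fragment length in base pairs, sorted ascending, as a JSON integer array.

[3,4,5,5,5,6,6,6,6,6,6,6,7,7,7,8,8,9,9,9,10,10,10,11,12,13,14,19,19,20]

Site scan:
  VbrV CTGAC/4: at [0, 32, 134, 142, 166, 174] ⇒ [4, 36, 138, 146, 170, 178]
  LmaV GGAAC/2: at [15, 44, 49, 94, 104, 116, 151, 179, 198, 213, 219, 225, 232, 238] ⇒ [17, 46, 51, 96, 106, 118, 153, 181, 200, 215, 221, 227, 234, 240]
  AzqII GTCGG/4: at [9, 23, 54, 73, 78, 160, 205, 249, 254, 260] ⇒ [13, 27, 58, 77, 82, 164, 209, 253, 258, 264]

All cut coordinates (distinct, sorted): [4, 13, 17, 27, 36, 46, 51, 58, 77, 82, 96, 106, 118, 138, 146, 153, 164, 170, 178, 181, 200, 209, 215, 221, 227, 234, 240, 253, 258, 264]

Fragments:
  4→13: 9 bp
  13→17: 4 bp
  17→27: 10 bp
  27→36: 9 bp
  36→46: 10 bp
  46→51: 5 bp
  51→58: 7 bp
  58→77: 19 bp
  77→82: 5 bp
  82→96: 14 bp
  96→106: 10 bp
  106→118: 12 bp
  118→138: 20 bp
  138→146: 8 bp
  146→153: 7 bp
  153→164: 11 bp
  164→170: 6 bp
  170→178: 8 bp
  178→181: 3 bp
  181→200: 19 bp
  200→209: 9 bp
  209→215: 6 bp
  215→221: 6 bp
  221→227: 6 bp
  227→234: 7 bp
  234→240: 6 bp
  240→253: 13 bp
  253→258: 5 bp
  258→264: 6 bp
  264→4 (wrap): 266-264+4 = 6 bp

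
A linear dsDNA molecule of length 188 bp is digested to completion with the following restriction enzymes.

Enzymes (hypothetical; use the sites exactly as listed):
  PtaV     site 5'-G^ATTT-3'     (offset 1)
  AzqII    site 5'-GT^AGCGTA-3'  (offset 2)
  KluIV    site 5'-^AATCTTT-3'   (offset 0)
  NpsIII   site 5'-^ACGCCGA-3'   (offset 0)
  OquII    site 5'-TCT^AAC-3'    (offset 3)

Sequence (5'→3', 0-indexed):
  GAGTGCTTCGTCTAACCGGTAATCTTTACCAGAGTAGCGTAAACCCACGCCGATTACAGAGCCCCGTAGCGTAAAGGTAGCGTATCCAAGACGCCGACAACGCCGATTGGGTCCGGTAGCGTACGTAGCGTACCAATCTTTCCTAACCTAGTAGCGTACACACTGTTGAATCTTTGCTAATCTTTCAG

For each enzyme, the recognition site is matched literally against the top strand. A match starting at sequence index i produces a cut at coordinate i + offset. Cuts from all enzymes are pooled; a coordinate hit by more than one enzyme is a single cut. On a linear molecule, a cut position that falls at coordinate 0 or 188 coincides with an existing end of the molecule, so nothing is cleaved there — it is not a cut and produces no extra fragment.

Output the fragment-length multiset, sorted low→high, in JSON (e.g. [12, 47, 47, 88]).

[7,8,9,9,10,10,11,11,12,13,15,16,18,18,21]

Scan for sites:
  PtaV (GATTT, off=1): no sites
  AzqII GTAGCGTA/2: at [33, 65, 76, 115, 124, 150] ⇒ [35, 67, 78, 117, 126, 152]
  KluIV AATCTTT/0: at [20, 134, 168, 178] ⇒ [20, 134, 168, 178]
  NpsIII ACGCCGA/0: at [46, 90, 99] ⇒ [46, 90, 99]
  OquII TCTAAC/3: at [10] ⇒ [13]

Pooled cuts: [13, 20, 35, 46, 67, 78, 90, 99, 117, 126, 134, 152, 168, 178]

Fragments:
  [0,13): 13 bp
  [13,20): 7 bp
  [20,35): 15 bp
  [35,46): 11 bp
  [46,67): 21 bp
  [67,78): 11 bp
  [78,90): 12 bp
  [90,99): 9 bp
  [99,117): 18 bp
  [117,126): 9 bp
  [126,134): 8 bp
  [134,152): 18 bp
  [152,168): 16 bp
  [168,178): 10 bp
  [178,188): 10 bp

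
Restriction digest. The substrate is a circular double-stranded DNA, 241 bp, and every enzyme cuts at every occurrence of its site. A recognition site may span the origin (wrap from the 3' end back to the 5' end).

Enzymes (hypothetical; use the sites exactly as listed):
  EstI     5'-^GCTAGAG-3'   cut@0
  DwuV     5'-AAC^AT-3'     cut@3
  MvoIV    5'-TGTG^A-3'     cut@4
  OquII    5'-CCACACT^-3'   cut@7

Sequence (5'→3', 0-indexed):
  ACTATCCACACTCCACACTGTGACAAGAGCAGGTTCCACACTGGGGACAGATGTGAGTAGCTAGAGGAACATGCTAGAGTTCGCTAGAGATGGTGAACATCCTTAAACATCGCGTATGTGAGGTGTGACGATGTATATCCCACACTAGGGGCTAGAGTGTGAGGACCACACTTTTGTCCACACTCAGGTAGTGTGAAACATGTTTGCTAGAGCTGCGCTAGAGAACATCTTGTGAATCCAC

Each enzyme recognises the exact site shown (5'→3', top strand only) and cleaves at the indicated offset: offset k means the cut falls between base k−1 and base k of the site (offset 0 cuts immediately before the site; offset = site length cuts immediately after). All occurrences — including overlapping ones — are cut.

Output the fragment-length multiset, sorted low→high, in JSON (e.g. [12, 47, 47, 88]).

Per-enzyme occurrences:
  EstI (GCTAGAG, off=0): starts [59, 72, 82, 150, 205, 216] → cuts [59, 72, 82, 150, 205, 216]
  DwuV (AACAT, off=3): starts [67, 95, 105, 196, 223] → cuts [70, 98, 108, 199, 226]
  MvoIV (TGTGA, off=4): starts [18, 51, 116, 123, 157, 191, 230] → cuts [22, 55, 120, 127, 161, 195, 234]
  OquII (CCACACT, off=7): starts [5, 12, 35, 139, 165, 177, 237] → cuts [3, 12, 19, 42, 146, 172, 184]

All cut coordinates (distinct, sorted): [3, 12, 19, 22, 42, 55, 59, 70, 72, 82, 98, 108, 120, 127, 146, 150, 161, 172, 184, 195, 199, 205, 216, 226, 234]

Fragments:
  3→12: 9 bp
  12→19: 7 bp
  19→22: 3 bp
  22→42: 20 bp
  42→55: 13 bp
  55→59: 4 bp
  59→70: 11 bp
  70→72: 2 bp
  72→82: 10 bp
  82→98: 16 bp
  98→108: 10 bp
  108→120: 12 bp
  120→127: 7 bp
  127→146: 19 bp
  146→150: 4 bp
  150→161: 11 bp
  161→172: 11 bp
  172→184: 12 bp
  184→195: 11 bp
  195→199: 4 bp
  199→205: 6 bp
  205→216: 11 bp
  216→226: 10 bp
  226→234: 8 bp
  234→3 (wrap): 241-234+3 = 10 bp

[2,3,4,4,4,6,7,7,8,9,10,10,10,10,11,11,11,11,11,12,12,13,16,19,20]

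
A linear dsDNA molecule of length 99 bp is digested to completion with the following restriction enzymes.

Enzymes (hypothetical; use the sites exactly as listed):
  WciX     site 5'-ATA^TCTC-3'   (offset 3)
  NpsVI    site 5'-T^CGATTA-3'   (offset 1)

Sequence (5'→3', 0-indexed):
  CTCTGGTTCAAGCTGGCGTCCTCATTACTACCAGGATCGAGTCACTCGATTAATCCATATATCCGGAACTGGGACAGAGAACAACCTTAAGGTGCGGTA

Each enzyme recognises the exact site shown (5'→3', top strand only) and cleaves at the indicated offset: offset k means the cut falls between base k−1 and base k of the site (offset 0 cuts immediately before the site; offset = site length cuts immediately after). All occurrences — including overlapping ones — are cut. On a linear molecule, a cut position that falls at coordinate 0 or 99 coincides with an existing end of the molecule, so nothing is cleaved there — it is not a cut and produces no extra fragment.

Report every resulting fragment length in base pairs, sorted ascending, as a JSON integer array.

[46,53]

Site scan:
  WciX (ATATCTC, off=3): no sites
  NpsVI (TCGATTA, off=1): starts [45] → cuts [46]

All cut coordinates (distinct, sorted): [46]

Fragment lengths:
  [0,46): 46 bp
  [46,99): 53 bp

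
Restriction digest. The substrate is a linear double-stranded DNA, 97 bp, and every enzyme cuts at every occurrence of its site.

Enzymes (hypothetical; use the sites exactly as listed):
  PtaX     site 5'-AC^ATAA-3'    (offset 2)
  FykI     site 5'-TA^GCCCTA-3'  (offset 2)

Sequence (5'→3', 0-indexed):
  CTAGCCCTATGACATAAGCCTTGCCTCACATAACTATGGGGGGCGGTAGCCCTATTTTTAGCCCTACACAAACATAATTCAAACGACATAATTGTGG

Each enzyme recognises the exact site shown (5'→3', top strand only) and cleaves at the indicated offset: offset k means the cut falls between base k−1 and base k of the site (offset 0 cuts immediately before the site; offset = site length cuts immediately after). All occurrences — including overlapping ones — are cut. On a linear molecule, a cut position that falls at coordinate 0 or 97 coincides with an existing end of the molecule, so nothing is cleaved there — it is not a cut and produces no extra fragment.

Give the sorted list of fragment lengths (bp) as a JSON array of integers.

[3,10,10,12,13,14,16,19]

Site scan:
  PtaX (ACATAA, off=2): starts [11, 27, 71, 85] → cuts [13, 29, 73, 87]
  FykI (TAGCCCTA, off=2): starts [1, 46, 58] → cuts [3, 48, 60]

All cut coordinates (distinct, sorted): [3, 13, 29, 48, 60, 73, 87]

Fragments:
  [0,3): 3 bp
  [3,13): 10 bp
  [13,29): 16 bp
  [29,48): 19 bp
  [48,60): 12 bp
  [60,73): 13 bp
  [73,87): 14 bp
  [87,97): 10 bp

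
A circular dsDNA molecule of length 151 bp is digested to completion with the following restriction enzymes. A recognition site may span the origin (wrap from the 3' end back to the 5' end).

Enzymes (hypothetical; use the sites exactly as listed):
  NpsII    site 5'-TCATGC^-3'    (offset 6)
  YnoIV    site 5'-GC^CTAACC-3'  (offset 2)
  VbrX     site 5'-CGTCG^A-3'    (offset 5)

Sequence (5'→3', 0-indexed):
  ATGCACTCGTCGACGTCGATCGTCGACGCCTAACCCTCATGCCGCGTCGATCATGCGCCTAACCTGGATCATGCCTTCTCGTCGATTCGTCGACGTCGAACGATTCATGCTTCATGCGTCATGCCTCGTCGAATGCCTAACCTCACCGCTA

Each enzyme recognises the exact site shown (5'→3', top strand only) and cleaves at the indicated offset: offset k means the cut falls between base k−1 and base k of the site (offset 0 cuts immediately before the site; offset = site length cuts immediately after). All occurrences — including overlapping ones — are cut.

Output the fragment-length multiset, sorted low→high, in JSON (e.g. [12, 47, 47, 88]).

Scan for sites:
  NpsII TCATGC/6: at [36, 50, 68, 104, 111, 118] ⇒ [42, 56, 74, 110, 117, 124]
  YnoIV GCCTAACC/2: at [27, 56, 134] ⇒ [29, 58, 136]
  VbrX CGTCGA/5: at [7, 13, 20, 44, 79, 87, 93, 126] ⇒ [12, 18, 25, 49, 84, 92, 98, 131]

Pooled cuts: [12, 18, 25, 29, 42, 49, 56, 58, 74, 84, 92, 98, 110, 117, 124, 131, 136]

Fragment lengths:
  12→18: 6 bp
  18→25: 7 bp
  25→29: 4 bp
  29→42: 13 bp
  42→49: 7 bp
  49→56: 7 bp
  56→58: 2 bp
  58→74: 16 bp
  74→84: 10 bp
  84→92: 8 bp
  92→98: 6 bp
  98→110: 12 bp
  110→117: 7 bp
  117→124: 7 bp
  124→131: 7 bp
  131→136: 5 bp
  136→12 (wrap): 151-136+12 = 27 bp

[2,4,5,6,6,7,7,7,7,7,7,8,10,12,13,16,27]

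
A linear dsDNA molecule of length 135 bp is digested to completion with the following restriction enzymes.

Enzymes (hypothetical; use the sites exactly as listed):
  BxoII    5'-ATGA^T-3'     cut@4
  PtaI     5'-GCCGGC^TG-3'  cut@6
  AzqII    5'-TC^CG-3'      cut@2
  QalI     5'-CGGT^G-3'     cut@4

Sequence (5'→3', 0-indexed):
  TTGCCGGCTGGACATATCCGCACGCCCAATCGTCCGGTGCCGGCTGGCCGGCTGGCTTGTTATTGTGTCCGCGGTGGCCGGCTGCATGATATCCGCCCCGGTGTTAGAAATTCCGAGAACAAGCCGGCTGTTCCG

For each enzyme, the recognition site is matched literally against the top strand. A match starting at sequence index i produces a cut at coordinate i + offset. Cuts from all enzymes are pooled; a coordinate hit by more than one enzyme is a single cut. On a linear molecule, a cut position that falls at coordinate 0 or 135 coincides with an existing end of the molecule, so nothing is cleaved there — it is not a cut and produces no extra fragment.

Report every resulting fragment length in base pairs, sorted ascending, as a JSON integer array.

[2,4,4,5,6,6,7,7,8,8,9,10,11,15,16,17]

Site scan:
  BxoII (ATGAT, off=4): starts [85] → cuts [89]
  PtaI (GCCGGCTG, off=6): starts [2, 38, 46, 76, 122] → cuts [8, 44, 52, 82, 128]
  AzqII (TCCG, off=2): starts [16, 32, 67, 91, 111, 131] → cuts [18, 34, 69, 93, 113, 133]
  QalI (CGGTG, off=4): starts [34, 71, 98] → cuts [38, 75, 102]

Pooled cuts: [8, 18, 34, 38, 44, 52, 69, 75, 82, 89, 93, 102, 113, 128, 133]

Fragment lengths:
  [0,8): 8 bp
  [8,18): 10 bp
  [18,34): 16 bp
  [34,38): 4 bp
  [38,44): 6 bp
  [44,52): 8 bp
  [52,69): 17 bp
  [69,75): 6 bp
  [75,82): 7 bp
  [82,89): 7 bp
  [89,93): 4 bp
  [93,102): 9 bp
  [102,113): 11 bp
  [113,128): 15 bp
  [128,133): 5 bp
  [133,135): 2 bp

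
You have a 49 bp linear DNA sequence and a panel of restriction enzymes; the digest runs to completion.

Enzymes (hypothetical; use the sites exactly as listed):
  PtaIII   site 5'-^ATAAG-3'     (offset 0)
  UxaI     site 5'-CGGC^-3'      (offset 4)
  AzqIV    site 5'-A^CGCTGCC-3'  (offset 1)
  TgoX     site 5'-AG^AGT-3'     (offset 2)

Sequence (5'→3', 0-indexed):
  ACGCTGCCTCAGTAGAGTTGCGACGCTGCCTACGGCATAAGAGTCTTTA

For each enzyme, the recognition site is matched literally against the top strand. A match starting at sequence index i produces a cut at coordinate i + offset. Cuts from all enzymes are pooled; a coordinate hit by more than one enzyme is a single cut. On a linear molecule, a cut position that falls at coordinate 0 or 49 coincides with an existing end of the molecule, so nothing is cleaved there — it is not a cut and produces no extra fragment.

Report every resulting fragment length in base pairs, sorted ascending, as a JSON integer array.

Site scan:
  PtaIII ATAAG/0: at [36] ⇒ [36]
  UxaI CGGC/4: at [32] ⇒ [36]
  AzqIV ACGCTGCC/1: at [0, 22] ⇒ [1, 23]
  TgoX AGAGT/2: at [13, 39] ⇒ [15, 41]

All cut coordinates (distinct, sorted): [1, 15, 23, 36, 41]

Fragments:
  [0,1): 1 bp
  [1,15): 14 bp
  [15,23): 8 bp
  [23,36): 13 bp
  [36,41): 5 bp
  [41,49): 8 bp

[1,5,8,8,13,14]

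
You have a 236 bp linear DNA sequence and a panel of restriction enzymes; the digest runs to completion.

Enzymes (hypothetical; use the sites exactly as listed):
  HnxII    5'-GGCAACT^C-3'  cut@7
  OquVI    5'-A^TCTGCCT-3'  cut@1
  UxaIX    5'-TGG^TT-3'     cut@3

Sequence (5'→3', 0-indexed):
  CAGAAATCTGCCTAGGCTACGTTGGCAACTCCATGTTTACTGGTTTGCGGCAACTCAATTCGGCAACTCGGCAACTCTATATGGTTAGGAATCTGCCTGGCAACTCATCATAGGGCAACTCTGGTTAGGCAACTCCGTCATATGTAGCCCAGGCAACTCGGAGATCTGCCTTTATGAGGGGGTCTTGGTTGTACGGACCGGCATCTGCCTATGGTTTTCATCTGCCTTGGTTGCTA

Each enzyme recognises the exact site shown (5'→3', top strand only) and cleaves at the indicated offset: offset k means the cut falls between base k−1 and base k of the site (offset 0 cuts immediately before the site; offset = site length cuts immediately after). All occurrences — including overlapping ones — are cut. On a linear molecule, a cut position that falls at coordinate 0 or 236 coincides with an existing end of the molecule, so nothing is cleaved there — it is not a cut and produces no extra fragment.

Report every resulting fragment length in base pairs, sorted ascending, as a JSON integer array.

[4,6,6,6,6,7,8,8,10,10,11,12,13,13,14,15,15,24,24,24]

Site scan:
  HnxII GGCAACTC/7: at [23, 48, 61, 69, 98, 113, 127, 151] ⇒ [30, 55, 68, 76, 105, 120, 134, 158]
  OquVI ATCTGCCT/1: at [5, 90, 163, 202, 219] ⇒ [6, 91, 164, 203, 220]
  UxaIX TGGTT/3: at [40, 81, 121, 185, 211, 227] ⇒ [43, 84, 124, 188, 214, 230]

Pooled cuts: [6, 30, 43, 55, 68, 76, 84, 91, 105, 120, 124, 134, 158, 164, 188, 203, 214, 220, 230]

Fragment lengths:
  [0,6): 6 bp
  [6,30): 24 bp
  [30,43): 13 bp
  [43,55): 12 bp
  [55,68): 13 bp
  [68,76): 8 bp
  [76,84): 8 bp
  [84,91): 7 bp
  [91,105): 14 bp
  [105,120): 15 bp
  [120,124): 4 bp
  [124,134): 10 bp
  [134,158): 24 bp
  [158,164): 6 bp
  [164,188): 24 bp
  [188,203): 15 bp
  [203,214): 11 bp
  [214,220): 6 bp
  [220,230): 10 bp
  [230,236): 6 bp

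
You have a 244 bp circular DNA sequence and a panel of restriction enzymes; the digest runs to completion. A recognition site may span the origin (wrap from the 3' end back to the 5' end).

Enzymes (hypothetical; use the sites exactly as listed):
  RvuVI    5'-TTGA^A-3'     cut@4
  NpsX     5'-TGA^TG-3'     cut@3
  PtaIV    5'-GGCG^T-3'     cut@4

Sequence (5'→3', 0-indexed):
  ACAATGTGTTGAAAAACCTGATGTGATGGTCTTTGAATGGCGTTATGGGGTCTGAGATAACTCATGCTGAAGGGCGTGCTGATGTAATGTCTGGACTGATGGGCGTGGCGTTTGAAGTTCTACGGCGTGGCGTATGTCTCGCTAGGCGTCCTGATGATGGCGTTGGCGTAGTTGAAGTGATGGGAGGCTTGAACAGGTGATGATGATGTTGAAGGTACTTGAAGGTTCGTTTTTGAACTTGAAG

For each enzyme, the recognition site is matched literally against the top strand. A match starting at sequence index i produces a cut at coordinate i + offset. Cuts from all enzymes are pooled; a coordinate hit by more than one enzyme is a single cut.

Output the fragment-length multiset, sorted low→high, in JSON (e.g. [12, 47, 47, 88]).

[3,3,3,5,5,5,5,5,5,6,6,6,6,6,6,6,7,8,9,10,10,12,12,14,14,16,17,34]

Per-enzyme occurrences:
  RvuVI TTGAA/4: at [8, 32, 111, 171, 188, 208, 218, 232, 238] ⇒ [12, 36, 115, 175, 192, 212, 222, 236, 242]
  NpsX TGATG/3: at [18, 23, 79, 96, 151, 154, 177, 197, 200, 203] ⇒ [21, 26, 82, 99, 154, 157, 180, 200, 203, 206]
  PtaIV GGCGT/4: at [38, 72, 101, 106, 123, 128, 144, 158, 164] ⇒ [42, 76, 105, 110, 127, 132, 148, 162, 168]

Pooled cuts: [12, 21, 26, 36, 42, 76, 82, 99, 105, 110, 115, 127, 132, 148, 154, 157, 162, 168, 175, 180, 192, 200, 203, 206, 212, 222, 236, 242]

Fragments:
  12→21: 9 bp
  21→26: 5 bp
  26→36: 10 bp
  36→42: 6 bp
  42→76: 34 bp
  76→82: 6 bp
  82→99: 17 bp
  99→105: 6 bp
  105→110: 5 bp
  110→115: 5 bp
  115→127: 12 bp
  127→132: 5 bp
  132→148: 16 bp
  148→154: 6 bp
  154→157: 3 bp
  157→162: 5 bp
  162→168: 6 bp
  168→175: 7 bp
  175→180: 5 bp
  180→192: 12 bp
  192→200: 8 bp
  200→203: 3 bp
  203→206: 3 bp
  206→212: 6 bp
  212→222: 10 bp
  222→236: 14 bp
  236→242: 6 bp
  242→12 (wrap): 244-242+12 = 14 bp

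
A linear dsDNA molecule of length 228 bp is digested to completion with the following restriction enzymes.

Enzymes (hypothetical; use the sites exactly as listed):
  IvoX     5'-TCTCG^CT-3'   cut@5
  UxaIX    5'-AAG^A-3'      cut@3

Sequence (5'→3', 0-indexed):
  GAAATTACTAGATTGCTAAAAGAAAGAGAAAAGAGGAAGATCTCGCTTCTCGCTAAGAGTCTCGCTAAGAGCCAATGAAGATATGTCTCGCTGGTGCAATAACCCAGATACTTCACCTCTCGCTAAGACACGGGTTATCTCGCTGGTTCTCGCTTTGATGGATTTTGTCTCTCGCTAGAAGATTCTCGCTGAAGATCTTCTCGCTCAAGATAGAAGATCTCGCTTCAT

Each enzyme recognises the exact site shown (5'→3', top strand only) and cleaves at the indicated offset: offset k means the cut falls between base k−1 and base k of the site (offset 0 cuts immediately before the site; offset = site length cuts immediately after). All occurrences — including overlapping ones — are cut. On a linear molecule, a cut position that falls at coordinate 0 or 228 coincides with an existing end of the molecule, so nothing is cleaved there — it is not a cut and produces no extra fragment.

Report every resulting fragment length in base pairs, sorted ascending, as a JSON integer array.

Scan for sites:
  IvoX (TCTCGCT, off=5): starts [40, 47, 59, 85, 117, 137, 147, 169, 183, 198, 217] → cuts [45, 52, 64, 90, 122, 142, 152, 174, 188, 203, 222]
  UxaIX (AAGA, off=3): starts [19, 23, 30, 36, 54, 66, 77, 124, 178, 191, 206, 213] → cuts [22, 26, 33, 39, 57, 69, 80, 127, 181, 194, 209, 216]

Pooled cuts: [22, 26, 33, 39, 45, 52, 57, 64, 69, 80, 90, 122, 127, 142, 152, 174, 181, 188, 194, 203, 209, 216, 222]

Fragment lengths:
  [0,22): 22 bp
  [22,26): 4 bp
  [26,33): 7 bp
  [33,39): 6 bp
  [39,45): 6 bp
  [45,52): 7 bp
  [52,57): 5 bp
  [57,64): 7 bp
  [64,69): 5 bp
  [69,80): 11 bp
  [80,90): 10 bp
  [90,122): 32 bp
  [122,127): 5 bp
  [127,142): 15 bp
  [142,152): 10 bp
  [152,174): 22 bp
  [174,181): 7 bp
  [181,188): 7 bp
  [188,194): 6 bp
  [194,203): 9 bp
  [203,209): 6 bp
  [209,216): 7 bp
  [216,222): 6 bp
  [222,228): 6 bp

[4,5,5,5,6,6,6,6,6,6,7,7,7,7,7,7,9,10,10,11,15,22,22,32]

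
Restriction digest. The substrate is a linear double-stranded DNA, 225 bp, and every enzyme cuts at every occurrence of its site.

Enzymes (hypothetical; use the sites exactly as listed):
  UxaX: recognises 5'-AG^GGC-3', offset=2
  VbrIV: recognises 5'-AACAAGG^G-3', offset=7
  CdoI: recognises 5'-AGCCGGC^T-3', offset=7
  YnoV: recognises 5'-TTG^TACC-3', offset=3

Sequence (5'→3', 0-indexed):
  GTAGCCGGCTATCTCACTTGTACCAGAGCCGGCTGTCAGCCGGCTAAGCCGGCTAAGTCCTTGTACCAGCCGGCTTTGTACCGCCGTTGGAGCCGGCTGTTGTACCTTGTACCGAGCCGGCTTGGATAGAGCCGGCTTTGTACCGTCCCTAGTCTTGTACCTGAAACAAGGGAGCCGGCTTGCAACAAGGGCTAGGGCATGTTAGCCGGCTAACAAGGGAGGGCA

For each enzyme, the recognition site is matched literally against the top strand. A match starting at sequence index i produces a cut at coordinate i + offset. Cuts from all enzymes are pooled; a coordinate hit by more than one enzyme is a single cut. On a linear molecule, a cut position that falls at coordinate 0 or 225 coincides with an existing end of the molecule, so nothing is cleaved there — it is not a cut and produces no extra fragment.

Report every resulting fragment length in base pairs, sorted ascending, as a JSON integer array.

[1,3,4,4,4,5,5,7,8,8,9,9,10,10,11,11,11,12,13,14,15,15,17,19]

Per-enzyme occurrences:
  UxaX AGGGC/2: at [187, 193, 219] ⇒ [189, 195, 221]
  VbrIV AACAAGGG/7: at [164, 183, 211] ⇒ [171, 190, 218]
  CdoI AGCCGGCT/7: at [2, 26, 37, 46, 67, 90, 114, 129, 172, 203] ⇒ [9, 33, 44, 53, 74, 97, 121, 136, 179, 210]
  YnoV TTGTACC/3: at [17, 60, 75, 99, 106, 137, 154] ⇒ [20, 63, 78, 102, 109, 140, 157]

Pooled cuts: [9, 20, 33, 44, 53, 63, 74, 78, 97, 102, 109, 121, 136, 140, 157, 171, 179, 189, 190, 195, 210, 218, 221]

Fragments:
  [0,9): 9 bp
  [9,20): 11 bp
  [20,33): 13 bp
  [33,44): 11 bp
  [44,53): 9 bp
  [53,63): 10 bp
  [63,74): 11 bp
  [74,78): 4 bp
  [78,97): 19 bp
  [97,102): 5 bp
  [102,109): 7 bp
  [109,121): 12 bp
  [121,136): 15 bp
  [136,140): 4 bp
  [140,157): 17 bp
  [157,171): 14 bp
  [171,179): 8 bp
  [179,189): 10 bp
  [189,190): 1 bp
  [190,195): 5 bp
  [195,210): 15 bp
  [210,218): 8 bp
  [218,221): 3 bp
  [221,225): 4 bp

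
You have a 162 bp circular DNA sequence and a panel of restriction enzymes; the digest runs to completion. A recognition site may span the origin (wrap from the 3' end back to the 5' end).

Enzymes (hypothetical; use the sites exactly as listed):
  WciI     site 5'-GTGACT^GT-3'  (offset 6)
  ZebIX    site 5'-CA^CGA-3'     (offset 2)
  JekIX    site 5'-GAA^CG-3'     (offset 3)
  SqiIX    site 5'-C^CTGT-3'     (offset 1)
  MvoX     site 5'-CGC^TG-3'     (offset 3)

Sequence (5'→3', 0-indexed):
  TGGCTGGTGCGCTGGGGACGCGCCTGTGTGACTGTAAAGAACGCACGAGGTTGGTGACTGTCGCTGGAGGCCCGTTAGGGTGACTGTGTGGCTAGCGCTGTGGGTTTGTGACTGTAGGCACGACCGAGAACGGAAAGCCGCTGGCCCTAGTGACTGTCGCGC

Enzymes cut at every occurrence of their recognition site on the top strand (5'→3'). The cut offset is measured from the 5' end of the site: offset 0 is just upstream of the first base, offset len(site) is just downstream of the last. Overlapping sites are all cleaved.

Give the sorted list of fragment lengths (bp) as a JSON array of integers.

[4,5,7,7,8,10,10,11,11,12,13,14,14,15,21]

Scan for sites:
  WciI (GTGACTGT, off=6): starts [27, 53, 79, 107, 149] → cuts [33, 59, 85, 113, 155]
  ZebIX (CACGA, off=2): starts [43, 118] → cuts [45, 120]
  JekIX (GAACG, off=3): starts [38, 127] → cuts [41, 130]
  SqiIX (CCTGT, off=1): starts [22] → cuts [23]
  MvoX (CGCTG, off=3): starts [9, 61, 95, 138, 159] → cuts [0, 12, 64, 98, 141]

All cut coordinates (distinct, sorted): [0, 12, 23, 33, 41, 45, 59, 64, 85, 98, 113, 120, 130, 141, 155]

Fragments:
  0→12: 12 bp
  12→23: 11 bp
  23→33: 10 bp
  33→41: 8 bp
  41→45: 4 bp
  45→59: 14 bp
  59→64: 5 bp
  64→85: 21 bp
  85→98: 13 bp
  98→113: 15 bp
  113→120: 7 bp
  120→130: 10 bp
  130→141: 11 bp
  141→155: 14 bp
  155→0 (wrap): 162-155+0 = 7 bp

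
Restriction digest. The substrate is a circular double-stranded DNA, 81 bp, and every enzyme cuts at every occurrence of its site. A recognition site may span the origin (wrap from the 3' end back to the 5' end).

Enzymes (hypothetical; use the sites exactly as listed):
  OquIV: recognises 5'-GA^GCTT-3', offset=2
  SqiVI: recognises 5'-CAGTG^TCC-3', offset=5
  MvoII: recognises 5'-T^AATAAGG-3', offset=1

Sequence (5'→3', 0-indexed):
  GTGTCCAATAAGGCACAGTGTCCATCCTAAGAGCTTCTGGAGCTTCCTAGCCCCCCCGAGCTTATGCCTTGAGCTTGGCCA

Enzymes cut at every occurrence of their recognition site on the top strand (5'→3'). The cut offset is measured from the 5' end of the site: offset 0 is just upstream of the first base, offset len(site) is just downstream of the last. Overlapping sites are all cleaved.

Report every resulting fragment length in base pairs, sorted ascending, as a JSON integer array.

[9,12,12,13,17,18]

Per-enzyme occurrences:
  OquIV GAGCTT/2: at [30, 39, 57, 70] ⇒ [32, 41, 59, 72]
  SqiVI CAGTGTCC/5: at [15, 79] ⇒ [3, 20]
  MvoII (TAATAAGG, off=1): no sites

All cut coordinates (distinct, sorted): [3, 20, 32, 41, 59, 72]

Fragment lengths:
  3→20: 17 bp
  20→32: 12 bp
  32→41: 9 bp
  41→59: 18 bp
  59→72: 13 bp
  72→3 (wrap): 81-72+3 = 12 bp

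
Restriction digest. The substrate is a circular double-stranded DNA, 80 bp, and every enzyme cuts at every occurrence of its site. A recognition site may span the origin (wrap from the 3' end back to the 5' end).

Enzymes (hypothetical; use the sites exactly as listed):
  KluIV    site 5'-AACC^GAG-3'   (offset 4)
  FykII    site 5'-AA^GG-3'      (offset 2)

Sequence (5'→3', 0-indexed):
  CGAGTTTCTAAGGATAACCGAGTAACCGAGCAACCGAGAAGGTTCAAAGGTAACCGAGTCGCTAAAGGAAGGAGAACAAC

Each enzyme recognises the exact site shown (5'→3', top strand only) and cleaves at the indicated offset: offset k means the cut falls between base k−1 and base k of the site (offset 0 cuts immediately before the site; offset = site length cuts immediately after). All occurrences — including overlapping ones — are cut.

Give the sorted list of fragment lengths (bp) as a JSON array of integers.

Per-enzyme occurrences:
  KluIV AACCGAG/4: at [15, 23, 31, 51, 77] ⇒ [1, 19, 27, 35, 55]
  FykII AAGG/2: at [9, 38, 46, 64, 68] ⇒ [11, 40, 48, 66, 70]

All cut coordinates (distinct, sorted): [1, 11, 19, 27, 35, 40, 48, 55, 66, 70]

Fragments:
  1→11: 10 bp
  11→19: 8 bp
  19→27: 8 bp
  27→35: 8 bp
  35→40: 5 bp
  40→48: 8 bp
  48→55: 7 bp
  55→66: 11 bp
  66→70: 4 bp
  70→1 (wrap): 80-70+1 = 11 bp

[4,5,7,8,8,8,8,10,11,11]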